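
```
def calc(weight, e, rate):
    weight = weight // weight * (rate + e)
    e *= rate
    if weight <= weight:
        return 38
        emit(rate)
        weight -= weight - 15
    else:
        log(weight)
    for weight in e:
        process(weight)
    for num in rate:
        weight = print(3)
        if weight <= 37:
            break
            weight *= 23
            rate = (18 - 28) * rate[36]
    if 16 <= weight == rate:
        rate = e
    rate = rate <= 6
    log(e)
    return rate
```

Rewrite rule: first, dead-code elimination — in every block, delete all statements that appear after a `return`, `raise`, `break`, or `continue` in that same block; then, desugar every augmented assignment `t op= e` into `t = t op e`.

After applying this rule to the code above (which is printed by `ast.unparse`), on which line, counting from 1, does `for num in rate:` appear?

10

Transformed code:
def calc(weight, e, rate):
    weight = weight // weight * (rate + e)
    e = e * rate
    if weight <= weight:
        return 38
    else:
        log(weight)
    for weight in e:
        process(weight)
    for num in rate:
        weight = print(3)
        if weight <= 37:
            break
    if 16 <= weight == rate:
        rate = e
    rate = rate <= 6
    log(e)
    return rate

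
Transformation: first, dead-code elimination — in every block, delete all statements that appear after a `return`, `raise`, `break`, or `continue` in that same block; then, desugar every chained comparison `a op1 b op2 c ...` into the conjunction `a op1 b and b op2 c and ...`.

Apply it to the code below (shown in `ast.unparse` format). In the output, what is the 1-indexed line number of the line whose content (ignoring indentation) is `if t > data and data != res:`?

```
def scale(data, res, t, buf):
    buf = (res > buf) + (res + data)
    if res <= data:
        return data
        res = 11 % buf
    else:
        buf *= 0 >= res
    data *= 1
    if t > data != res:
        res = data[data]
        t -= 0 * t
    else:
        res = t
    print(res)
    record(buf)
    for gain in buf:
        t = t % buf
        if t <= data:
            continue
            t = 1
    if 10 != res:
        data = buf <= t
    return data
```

Transformed code:
def scale(data, res, t, buf):
    buf = (res > buf) + (res + data)
    if res <= data:
        return data
    else:
        buf *= 0 >= res
    data *= 1
    if t > data and data != res:
        res = data[data]
        t -= 0 * t
    else:
        res = t
    print(res)
    record(buf)
    for gain in buf:
        t = t % buf
        if t <= data:
            continue
    if 10 != res:
        data = buf <= t
    return data

8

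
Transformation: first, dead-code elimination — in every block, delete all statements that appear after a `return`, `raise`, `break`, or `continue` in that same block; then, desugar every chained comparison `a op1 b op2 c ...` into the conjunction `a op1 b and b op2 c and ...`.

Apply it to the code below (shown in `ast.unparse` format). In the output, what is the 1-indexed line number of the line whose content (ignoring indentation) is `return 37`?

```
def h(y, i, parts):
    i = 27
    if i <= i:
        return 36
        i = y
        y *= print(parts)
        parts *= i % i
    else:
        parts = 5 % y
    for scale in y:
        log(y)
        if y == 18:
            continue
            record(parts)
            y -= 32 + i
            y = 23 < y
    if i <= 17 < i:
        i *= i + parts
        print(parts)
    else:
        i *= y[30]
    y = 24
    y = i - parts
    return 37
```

Transformed code:
def h(y, i, parts):
    i = 27
    if i <= i:
        return 36
    else:
        parts = 5 % y
    for scale in y:
        log(y)
        if y == 18:
            continue
    if i <= 17 and 17 < i:
        i *= i + parts
        print(parts)
    else:
        i *= y[30]
    y = 24
    y = i - parts
    return 37

18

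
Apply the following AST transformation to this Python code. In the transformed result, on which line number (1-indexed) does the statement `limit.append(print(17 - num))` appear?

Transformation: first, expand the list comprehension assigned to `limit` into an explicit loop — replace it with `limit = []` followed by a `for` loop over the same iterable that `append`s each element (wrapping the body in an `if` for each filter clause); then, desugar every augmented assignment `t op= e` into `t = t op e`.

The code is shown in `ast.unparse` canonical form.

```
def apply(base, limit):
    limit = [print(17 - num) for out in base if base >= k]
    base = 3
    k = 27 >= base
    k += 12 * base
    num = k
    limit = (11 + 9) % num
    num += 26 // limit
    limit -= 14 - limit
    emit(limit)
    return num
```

5

Transformed code:
def apply(base, limit):
    limit = []
    for out in base:
        if base >= k:
            limit.append(print(17 - num))
    base = 3
    k = 27 >= base
    k = k + 12 * base
    num = k
    limit = (11 + 9) % num
    num = num + 26 // limit
    limit = limit - (14 - limit)
    emit(limit)
    return num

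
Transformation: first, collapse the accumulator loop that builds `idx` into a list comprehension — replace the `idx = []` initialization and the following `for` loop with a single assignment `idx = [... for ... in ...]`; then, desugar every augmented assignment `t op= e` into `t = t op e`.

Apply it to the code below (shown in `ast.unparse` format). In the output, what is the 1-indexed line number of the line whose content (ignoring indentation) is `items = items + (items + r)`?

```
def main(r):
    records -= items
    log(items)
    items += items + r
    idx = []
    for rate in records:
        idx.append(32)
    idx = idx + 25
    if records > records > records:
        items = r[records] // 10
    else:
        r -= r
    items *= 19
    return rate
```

4

Transformed code:
def main(r):
    records = records - items
    log(items)
    items = items + (items + r)
    idx = [32 for rate in records]
    idx = idx + 25
    if records > records > records:
        items = r[records] // 10
    else:
        r = r - r
    items = items * 19
    return rate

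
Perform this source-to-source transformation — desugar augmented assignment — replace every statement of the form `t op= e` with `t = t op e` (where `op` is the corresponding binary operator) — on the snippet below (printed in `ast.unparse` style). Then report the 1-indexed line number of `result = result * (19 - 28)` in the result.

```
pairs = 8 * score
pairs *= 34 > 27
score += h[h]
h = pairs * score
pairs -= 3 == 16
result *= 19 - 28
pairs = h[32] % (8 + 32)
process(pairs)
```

Transformed code:
pairs = 8 * score
pairs = pairs * (34 > 27)
score = score + h[h]
h = pairs * score
pairs = pairs - (3 == 16)
result = result * (19 - 28)
pairs = h[32] % (8 + 32)
process(pairs)

6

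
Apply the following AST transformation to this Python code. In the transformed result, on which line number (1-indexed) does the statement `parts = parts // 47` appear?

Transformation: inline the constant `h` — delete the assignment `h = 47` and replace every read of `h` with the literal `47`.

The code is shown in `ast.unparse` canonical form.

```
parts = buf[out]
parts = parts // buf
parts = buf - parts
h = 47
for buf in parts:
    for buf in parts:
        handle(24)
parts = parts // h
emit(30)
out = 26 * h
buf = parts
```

7

Transformed code:
parts = buf[out]
parts = parts // buf
parts = buf - parts
for buf in parts:
    for buf in parts:
        handle(24)
parts = parts // 47
emit(30)
out = 26 * 47
buf = parts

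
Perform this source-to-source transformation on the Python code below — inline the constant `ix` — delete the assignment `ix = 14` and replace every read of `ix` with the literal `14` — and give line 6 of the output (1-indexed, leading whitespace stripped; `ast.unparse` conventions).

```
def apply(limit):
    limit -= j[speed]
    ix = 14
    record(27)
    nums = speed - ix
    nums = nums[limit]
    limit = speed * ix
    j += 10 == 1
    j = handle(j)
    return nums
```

limit = speed * 14

Transformed code:
def apply(limit):
    limit -= j[speed]
    record(27)
    nums = speed - 14
    nums = nums[limit]
    limit = speed * 14
    j += 10 == 1
    j = handle(j)
    return nums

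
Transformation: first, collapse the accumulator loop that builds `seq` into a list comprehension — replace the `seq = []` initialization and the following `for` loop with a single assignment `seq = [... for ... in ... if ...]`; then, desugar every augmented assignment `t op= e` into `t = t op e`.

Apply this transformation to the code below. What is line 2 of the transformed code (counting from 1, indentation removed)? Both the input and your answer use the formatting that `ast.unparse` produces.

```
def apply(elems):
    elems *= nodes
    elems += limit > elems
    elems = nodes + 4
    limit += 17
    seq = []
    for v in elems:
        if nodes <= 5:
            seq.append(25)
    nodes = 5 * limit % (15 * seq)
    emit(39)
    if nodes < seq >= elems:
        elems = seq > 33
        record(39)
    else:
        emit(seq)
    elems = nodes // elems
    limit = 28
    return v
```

Transformed code:
def apply(elems):
    elems = elems * nodes
    elems = elems + (limit > elems)
    elems = nodes + 4
    limit = limit + 17
    seq = [25 for v in elems if nodes <= 5]
    nodes = 5 * limit % (15 * seq)
    emit(39)
    if nodes < seq >= elems:
        elems = seq > 33
        record(39)
    else:
        emit(seq)
    elems = nodes // elems
    limit = 28
    return v

elems = elems * nodes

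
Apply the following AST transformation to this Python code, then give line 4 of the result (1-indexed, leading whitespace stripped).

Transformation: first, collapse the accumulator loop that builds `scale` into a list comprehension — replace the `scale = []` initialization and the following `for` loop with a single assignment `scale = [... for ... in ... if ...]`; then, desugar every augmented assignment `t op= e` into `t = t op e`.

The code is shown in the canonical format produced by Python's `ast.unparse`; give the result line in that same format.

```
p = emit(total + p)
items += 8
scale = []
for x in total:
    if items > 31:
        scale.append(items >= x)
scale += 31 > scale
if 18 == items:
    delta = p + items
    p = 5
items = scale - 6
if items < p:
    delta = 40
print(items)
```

scale = scale + (31 > scale)

Transformed code:
p = emit(total + p)
items = items + 8
scale = [items >= x for x in total if items > 31]
scale = scale + (31 > scale)
if 18 == items:
    delta = p + items
    p = 5
items = scale - 6
if items < p:
    delta = 40
print(items)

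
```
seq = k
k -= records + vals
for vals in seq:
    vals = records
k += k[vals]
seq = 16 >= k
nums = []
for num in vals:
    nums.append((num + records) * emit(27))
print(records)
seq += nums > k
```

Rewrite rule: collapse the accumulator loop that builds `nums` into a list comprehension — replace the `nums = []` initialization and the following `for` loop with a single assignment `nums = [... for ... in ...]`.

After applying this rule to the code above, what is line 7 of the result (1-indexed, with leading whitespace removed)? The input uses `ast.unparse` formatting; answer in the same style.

Transformed code:
seq = k
k -= records + vals
for vals in seq:
    vals = records
k += k[vals]
seq = 16 >= k
nums = [(num + records) * emit(27) for num in vals]
print(records)
seq += nums > k

nums = [(num + records) * emit(27) for num in vals]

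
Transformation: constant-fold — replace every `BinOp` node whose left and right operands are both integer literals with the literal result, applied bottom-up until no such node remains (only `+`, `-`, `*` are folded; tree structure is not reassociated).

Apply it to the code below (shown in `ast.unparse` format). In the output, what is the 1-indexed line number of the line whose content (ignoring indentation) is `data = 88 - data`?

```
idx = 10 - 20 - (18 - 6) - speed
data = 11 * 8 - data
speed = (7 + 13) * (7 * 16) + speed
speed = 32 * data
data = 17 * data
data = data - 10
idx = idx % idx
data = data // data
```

2

Transformed code:
idx = -22 - speed
data = 88 - data
speed = 2240 + speed
speed = 32 * data
data = 17 * data
data = data - 10
idx = idx % idx
data = data // data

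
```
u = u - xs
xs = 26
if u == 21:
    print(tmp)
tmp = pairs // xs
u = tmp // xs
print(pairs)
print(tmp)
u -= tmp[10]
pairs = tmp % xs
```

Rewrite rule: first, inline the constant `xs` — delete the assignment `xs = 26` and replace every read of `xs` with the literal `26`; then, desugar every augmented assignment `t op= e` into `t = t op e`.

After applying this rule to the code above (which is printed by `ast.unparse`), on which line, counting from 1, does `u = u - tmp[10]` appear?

Transformed code:
u = u - 26
if u == 21:
    print(tmp)
tmp = pairs // 26
u = tmp // 26
print(pairs)
print(tmp)
u = u - tmp[10]
pairs = tmp % 26

8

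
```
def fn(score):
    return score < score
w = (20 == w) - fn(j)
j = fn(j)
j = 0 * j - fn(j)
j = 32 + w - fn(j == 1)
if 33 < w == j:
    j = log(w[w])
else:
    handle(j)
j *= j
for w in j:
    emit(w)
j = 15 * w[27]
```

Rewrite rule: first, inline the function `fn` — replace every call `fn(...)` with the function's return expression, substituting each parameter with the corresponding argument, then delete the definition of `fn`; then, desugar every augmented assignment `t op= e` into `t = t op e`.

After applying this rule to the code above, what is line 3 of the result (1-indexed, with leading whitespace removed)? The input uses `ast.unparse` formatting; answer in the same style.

j = 0 * j - (j < j)

Transformed code:
w = (20 == w) - (j < j)
j = j < j
j = 0 * j - (j < j)
j = 32 + w - ((j == 1) < (j == 1))
if 33 < w == j:
    j = log(w[w])
else:
    handle(j)
j = j * j
for w in j:
    emit(w)
j = 15 * w[27]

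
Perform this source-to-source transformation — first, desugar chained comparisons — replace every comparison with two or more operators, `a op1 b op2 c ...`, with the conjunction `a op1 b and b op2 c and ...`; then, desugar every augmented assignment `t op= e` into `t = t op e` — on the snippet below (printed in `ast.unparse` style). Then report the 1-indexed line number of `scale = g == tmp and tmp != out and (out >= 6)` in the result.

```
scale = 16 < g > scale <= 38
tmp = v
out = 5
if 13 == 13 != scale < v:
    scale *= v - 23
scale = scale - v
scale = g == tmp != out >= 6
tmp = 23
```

Transformed code:
scale = 16 < g and g > scale and (scale <= 38)
tmp = v
out = 5
if 13 == 13 and 13 != scale and (scale < v):
    scale = scale * (v - 23)
scale = scale - v
scale = g == tmp and tmp != out and (out >= 6)
tmp = 23

7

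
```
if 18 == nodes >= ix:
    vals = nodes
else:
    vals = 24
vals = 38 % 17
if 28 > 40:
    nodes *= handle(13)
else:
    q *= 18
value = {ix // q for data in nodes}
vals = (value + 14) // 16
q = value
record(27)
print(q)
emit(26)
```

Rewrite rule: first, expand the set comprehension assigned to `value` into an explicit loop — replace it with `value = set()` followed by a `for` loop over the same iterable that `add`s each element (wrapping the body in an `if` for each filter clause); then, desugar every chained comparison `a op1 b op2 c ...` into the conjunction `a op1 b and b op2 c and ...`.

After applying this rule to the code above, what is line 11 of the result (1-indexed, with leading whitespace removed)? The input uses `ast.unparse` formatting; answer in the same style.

Transformed code:
if 18 == nodes and nodes >= ix:
    vals = nodes
else:
    vals = 24
vals = 38 % 17
if 28 > 40:
    nodes *= handle(13)
else:
    q *= 18
value = set()
for data in nodes:
    value.add(ix // q)
vals = (value + 14) // 16
q = value
record(27)
print(q)
emit(26)

for data in nodes:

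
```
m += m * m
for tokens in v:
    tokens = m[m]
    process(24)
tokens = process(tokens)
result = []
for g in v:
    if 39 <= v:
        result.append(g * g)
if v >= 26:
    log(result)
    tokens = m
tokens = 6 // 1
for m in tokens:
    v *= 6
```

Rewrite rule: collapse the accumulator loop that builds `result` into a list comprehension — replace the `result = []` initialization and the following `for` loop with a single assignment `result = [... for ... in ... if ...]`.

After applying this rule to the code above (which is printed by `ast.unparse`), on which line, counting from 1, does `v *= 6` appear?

12

Transformed code:
m += m * m
for tokens in v:
    tokens = m[m]
    process(24)
tokens = process(tokens)
result = [g * g for g in v if 39 <= v]
if v >= 26:
    log(result)
    tokens = m
tokens = 6 // 1
for m in tokens:
    v *= 6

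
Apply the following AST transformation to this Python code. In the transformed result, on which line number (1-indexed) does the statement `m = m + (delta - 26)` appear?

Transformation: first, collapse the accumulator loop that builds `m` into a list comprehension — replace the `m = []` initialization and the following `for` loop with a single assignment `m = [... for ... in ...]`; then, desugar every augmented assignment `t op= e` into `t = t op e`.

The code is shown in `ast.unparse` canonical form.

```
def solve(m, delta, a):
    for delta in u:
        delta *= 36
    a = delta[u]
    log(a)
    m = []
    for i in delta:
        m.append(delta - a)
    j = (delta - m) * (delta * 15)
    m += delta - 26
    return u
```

8

Transformed code:
def solve(m, delta, a):
    for delta in u:
        delta = delta * 36
    a = delta[u]
    log(a)
    m = [delta - a for i in delta]
    j = (delta - m) * (delta * 15)
    m = m + (delta - 26)
    return u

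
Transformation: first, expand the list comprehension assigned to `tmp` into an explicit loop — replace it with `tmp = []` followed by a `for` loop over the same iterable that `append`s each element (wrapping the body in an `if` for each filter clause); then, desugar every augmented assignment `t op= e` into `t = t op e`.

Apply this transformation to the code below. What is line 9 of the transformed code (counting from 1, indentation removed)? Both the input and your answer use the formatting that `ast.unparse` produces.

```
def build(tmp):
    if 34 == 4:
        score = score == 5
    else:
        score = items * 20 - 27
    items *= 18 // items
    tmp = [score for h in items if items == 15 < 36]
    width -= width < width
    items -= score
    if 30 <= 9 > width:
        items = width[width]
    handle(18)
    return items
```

if items == 15 < 36:

Transformed code:
def build(tmp):
    if 34 == 4:
        score = score == 5
    else:
        score = items * 20 - 27
    items = items * (18 // items)
    tmp = []
    for h in items:
        if items == 15 < 36:
            tmp.append(score)
    width = width - (width < width)
    items = items - score
    if 30 <= 9 > width:
        items = width[width]
    handle(18)
    return items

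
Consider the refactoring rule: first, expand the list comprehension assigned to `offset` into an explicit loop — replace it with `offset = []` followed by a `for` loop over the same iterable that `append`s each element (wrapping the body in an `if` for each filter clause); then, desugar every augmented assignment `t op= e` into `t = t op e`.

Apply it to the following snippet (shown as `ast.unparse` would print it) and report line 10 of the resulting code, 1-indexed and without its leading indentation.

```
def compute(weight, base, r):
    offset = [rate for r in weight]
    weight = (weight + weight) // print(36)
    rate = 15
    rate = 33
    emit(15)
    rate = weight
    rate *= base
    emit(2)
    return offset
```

rate = rate * base

Transformed code:
def compute(weight, base, r):
    offset = []
    for r in weight:
        offset.append(rate)
    weight = (weight + weight) // print(36)
    rate = 15
    rate = 33
    emit(15)
    rate = weight
    rate = rate * base
    emit(2)
    return offset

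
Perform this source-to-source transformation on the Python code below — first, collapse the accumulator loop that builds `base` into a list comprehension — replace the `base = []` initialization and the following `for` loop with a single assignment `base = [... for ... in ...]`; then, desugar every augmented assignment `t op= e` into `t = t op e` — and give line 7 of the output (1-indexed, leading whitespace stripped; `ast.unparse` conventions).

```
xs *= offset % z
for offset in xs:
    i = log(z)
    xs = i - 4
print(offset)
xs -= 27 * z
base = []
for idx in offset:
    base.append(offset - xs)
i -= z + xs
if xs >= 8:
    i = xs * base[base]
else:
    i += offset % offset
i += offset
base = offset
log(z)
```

base = [offset - xs for idx in offset]

Transformed code:
xs = xs * (offset % z)
for offset in xs:
    i = log(z)
    xs = i - 4
print(offset)
xs = xs - 27 * z
base = [offset - xs for idx in offset]
i = i - (z + xs)
if xs >= 8:
    i = xs * base[base]
else:
    i = i + offset % offset
i = i + offset
base = offset
log(z)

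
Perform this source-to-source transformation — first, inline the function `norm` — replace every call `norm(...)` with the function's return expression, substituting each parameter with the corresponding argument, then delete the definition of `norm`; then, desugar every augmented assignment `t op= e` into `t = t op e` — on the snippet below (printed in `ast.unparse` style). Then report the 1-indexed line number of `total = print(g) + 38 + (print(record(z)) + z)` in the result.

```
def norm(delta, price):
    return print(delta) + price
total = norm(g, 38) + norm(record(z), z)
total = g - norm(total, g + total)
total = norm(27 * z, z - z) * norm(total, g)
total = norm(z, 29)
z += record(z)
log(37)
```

1

Transformed code:
total = print(g) + 38 + (print(record(z)) + z)
total = g - (print(total) + (g + total))
total = (print(27 * z) + (z - z)) * (print(total) + g)
total = print(z) + 29
z = z + record(z)
log(37)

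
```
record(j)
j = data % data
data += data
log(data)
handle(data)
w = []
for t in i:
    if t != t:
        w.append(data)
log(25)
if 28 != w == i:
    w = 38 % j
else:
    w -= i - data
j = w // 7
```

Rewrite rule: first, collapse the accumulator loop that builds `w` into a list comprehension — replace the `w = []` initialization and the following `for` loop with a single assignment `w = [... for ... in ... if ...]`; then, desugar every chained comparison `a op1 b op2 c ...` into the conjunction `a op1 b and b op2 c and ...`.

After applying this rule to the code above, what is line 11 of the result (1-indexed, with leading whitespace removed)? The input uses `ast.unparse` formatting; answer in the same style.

w -= i - data

Transformed code:
record(j)
j = data % data
data += data
log(data)
handle(data)
w = [data for t in i if t != t]
log(25)
if 28 != w and w == i:
    w = 38 % j
else:
    w -= i - data
j = w // 7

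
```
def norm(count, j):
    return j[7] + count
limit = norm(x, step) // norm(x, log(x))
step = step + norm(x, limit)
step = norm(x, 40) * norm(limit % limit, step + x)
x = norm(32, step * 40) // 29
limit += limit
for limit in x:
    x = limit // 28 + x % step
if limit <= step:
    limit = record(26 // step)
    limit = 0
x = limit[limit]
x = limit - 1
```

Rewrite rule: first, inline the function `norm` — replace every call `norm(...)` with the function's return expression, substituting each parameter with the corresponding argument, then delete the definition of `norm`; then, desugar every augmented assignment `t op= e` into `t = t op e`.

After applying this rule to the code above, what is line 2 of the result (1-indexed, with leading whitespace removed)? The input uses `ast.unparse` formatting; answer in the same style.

step = step + (limit[7] + x)

Transformed code:
limit = (step[7] + x) // (log(x)[7] + x)
step = step + (limit[7] + x)
step = (40[7] + x) * ((step + x)[7] + limit % limit)
x = ((step * 40)[7] + 32) // 29
limit = limit + limit
for limit in x:
    x = limit // 28 + x % step
if limit <= step:
    limit = record(26 // step)
    limit = 0
x = limit[limit]
x = limit - 1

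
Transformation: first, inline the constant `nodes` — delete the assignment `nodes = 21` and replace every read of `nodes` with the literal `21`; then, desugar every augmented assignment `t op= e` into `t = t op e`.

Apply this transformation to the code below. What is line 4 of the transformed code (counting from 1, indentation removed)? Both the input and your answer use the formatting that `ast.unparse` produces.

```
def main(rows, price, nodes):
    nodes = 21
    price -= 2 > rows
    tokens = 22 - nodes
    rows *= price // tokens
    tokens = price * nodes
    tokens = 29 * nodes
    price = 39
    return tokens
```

Transformed code:
def main(rows, price, nodes):
    price = price - (2 > rows)
    tokens = 22 - 21
    rows = rows * (price // tokens)
    tokens = price * 21
    tokens = 29 * 21
    price = 39
    return tokens

rows = rows * (price // tokens)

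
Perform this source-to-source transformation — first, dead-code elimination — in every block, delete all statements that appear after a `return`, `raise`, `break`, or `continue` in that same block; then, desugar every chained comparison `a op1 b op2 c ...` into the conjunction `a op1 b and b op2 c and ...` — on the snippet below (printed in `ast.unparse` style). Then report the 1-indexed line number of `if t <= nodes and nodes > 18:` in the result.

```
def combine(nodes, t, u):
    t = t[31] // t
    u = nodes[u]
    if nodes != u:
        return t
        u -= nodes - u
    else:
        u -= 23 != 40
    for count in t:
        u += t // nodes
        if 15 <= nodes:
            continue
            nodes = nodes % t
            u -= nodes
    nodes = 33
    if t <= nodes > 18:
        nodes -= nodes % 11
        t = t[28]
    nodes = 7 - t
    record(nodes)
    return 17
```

Transformed code:
def combine(nodes, t, u):
    t = t[31] // t
    u = nodes[u]
    if nodes != u:
        return t
    else:
        u -= 23 != 40
    for count in t:
        u += t // nodes
        if 15 <= nodes:
            continue
    nodes = 33
    if t <= nodes and nodes > 18:
        nodes -= nodes % 11
        t = t[28]
    nodes = 7 - t
    record(nodes)
    return 17

13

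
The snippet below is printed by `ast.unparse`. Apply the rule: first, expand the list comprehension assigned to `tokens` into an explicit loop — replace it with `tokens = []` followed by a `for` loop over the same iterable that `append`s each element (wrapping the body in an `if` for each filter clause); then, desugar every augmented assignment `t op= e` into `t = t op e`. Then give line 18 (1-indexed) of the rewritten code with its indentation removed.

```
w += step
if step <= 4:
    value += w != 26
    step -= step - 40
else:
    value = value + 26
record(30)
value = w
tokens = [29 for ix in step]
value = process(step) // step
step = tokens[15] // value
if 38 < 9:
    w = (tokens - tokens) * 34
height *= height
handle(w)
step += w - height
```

step = step + (w - height)

Transformed code:
w = w + step
if step <= 4:
    value = value + (w != 26)
    step = step - (step - 40)
else:
    value = value + 26
record(30)
value = w
tokens = []
for ix in step:
    tokens.append(29)
value = process(step) // step
step = tokens[15] // value
if 38 < 9:
    w = (tokens - tokens) * 34
height = height * height
handle(w)
step = step + (w - height)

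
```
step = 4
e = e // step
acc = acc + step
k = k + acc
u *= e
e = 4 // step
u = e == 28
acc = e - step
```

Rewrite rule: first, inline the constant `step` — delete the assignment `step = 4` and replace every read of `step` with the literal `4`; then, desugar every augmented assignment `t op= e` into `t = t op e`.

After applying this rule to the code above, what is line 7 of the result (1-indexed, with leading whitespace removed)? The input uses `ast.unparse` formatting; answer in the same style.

Transformed code:
e = e // 4
acc = acc + 4
k = k + acc
u = u * e
e = 4 // 4
u = e == 28
acc = e - 4

acc = e - 4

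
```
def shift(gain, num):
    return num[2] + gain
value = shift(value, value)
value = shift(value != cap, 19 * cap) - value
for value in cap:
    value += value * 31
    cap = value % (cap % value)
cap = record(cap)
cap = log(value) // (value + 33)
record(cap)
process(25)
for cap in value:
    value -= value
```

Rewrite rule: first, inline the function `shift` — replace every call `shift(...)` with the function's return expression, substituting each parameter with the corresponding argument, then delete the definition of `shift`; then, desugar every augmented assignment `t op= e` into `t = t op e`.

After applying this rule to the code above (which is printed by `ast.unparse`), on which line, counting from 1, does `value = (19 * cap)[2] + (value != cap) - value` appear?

2

Transformed code:
value = value[2] + value
value = (19 * cap)[2] + (value != cap) - value
for value in cap:
    value = value + value * 31
    cap = value % (cap % value)
cap = record(cap)
cap = log(value) // (value + 33)
record(cap)
process(25)
for cap in value:
    value = value - value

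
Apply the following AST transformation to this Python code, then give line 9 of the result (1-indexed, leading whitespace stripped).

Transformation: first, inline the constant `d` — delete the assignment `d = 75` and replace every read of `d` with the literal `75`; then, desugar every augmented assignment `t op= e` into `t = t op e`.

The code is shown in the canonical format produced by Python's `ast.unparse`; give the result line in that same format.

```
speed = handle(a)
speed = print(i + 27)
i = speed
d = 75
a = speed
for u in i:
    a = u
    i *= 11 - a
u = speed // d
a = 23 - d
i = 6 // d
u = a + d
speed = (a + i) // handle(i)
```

Transformed code:
speed = handle(a)
speed = print(i + 27)
i = speed
a = speed
for u in i:
    a = u
    i = i * (11 - a)
u = speed // 75
a = 23 - 75
i = 6 // 75
u = a + 75
speed = (a + i) // handle(i)

a = 23 - 75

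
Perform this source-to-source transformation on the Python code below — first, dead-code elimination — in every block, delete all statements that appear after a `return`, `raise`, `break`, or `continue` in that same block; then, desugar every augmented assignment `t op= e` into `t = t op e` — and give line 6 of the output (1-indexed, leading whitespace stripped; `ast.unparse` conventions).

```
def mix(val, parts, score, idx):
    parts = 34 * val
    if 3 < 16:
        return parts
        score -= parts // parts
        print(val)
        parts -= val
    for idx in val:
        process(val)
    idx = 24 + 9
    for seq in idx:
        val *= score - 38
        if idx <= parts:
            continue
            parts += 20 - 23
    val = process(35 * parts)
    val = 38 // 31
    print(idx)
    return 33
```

Transformed code:
def mix(val, parts, score, idx):
    parts = 34 * val
    if 3 < 16:
        return parts
    for idx in val:
        process(val)
    idx = 24 + 9
    for seq in idx:
        val = val * (score - 38)
        if idx <= parts:
            continue
    val = process(35 * parts)
    val = 38 // 31
    print(idx)
    return 33

process(val)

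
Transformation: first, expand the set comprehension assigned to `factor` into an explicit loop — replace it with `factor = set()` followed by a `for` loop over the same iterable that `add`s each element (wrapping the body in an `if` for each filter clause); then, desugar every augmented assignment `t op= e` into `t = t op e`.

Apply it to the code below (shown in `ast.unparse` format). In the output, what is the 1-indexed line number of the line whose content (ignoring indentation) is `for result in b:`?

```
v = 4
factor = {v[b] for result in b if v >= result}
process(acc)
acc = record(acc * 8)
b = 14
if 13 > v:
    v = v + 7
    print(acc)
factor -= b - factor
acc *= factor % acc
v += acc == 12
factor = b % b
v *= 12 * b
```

3

Transformed code:
v = 4
factor = set()
for result in b:
    if v >= result:
        factor.add(v[b])
process(acc)
acc = record(acc * 8)
b = 14
if 13 > v:
    v = v + 7
    print(acc)
factor = factor - (b - factor)
acc = acc * (factor % acc)
v = v + (acc == 12)
factor = b % b
v = v * (12 * b)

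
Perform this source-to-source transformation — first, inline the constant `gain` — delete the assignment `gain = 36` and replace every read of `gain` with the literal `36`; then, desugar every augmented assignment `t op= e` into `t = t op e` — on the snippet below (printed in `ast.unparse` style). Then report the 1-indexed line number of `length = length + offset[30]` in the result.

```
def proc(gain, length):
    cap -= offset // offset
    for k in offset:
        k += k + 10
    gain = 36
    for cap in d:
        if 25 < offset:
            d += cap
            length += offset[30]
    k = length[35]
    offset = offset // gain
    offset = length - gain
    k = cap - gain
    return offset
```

Transformed code:
def proc(gain, length):
    cap = cap - offset // offset
    for k in offset:
        k = k + (k + 10)
    for cap in d:
        if 25 < offset:
            d = d + cap
            length = length + offset[30]
    k = length[35]
    offset = offset // 36
    offset = length - 36
    k = cap - 36
    return offset

8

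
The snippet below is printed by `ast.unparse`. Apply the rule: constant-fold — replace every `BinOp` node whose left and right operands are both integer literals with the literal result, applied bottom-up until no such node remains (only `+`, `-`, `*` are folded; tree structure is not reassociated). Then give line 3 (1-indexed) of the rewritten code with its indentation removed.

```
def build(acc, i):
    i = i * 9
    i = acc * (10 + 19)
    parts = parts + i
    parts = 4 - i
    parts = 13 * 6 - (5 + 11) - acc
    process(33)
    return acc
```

Transformed code:
def build(acc, i):
    i = i * 9
    i = acc * 29
    parts = parts + i
    parts = 4 - i
    parts = 62 - acc
    process(33)
    return acc

i = acc * 29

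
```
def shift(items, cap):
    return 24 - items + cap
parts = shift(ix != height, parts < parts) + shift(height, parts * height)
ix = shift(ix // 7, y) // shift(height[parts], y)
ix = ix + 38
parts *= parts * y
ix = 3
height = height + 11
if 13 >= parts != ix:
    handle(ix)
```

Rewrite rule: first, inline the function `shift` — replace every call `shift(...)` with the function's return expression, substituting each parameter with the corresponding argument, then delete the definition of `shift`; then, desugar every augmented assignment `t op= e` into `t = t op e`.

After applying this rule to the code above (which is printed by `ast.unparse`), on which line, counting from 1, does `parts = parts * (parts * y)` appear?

4

Transformed code:
parts = 24 - (ix != height) + (parts < parts) + (24 - height + parts * height)
ix = (24 - ix // 7 + y) // (24 - height[parts] + y)
ix = ix + 38
parts = parts * (parts * y)
ix = 3
height = height + 11
if 13 >= parts != ix:
    handle(ix)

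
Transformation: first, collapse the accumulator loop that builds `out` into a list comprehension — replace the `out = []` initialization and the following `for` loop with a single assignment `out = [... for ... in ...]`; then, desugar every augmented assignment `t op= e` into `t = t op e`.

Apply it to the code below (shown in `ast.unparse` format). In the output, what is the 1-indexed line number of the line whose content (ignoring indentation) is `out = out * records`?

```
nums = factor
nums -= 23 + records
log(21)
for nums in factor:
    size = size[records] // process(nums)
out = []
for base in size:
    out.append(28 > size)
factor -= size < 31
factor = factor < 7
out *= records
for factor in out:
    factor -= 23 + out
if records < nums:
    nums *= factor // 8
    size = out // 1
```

Transformed code:
nums = factor
nums = nums - (23 + records)
log(21)
for nums in factor:
    size = size[records] // process(nums)
out = [28 > size for base in size]
factor = factor - (size < 31)
factor = factor < 7
out = out * records
for factor in out:
    factor = factor - (23 + out)
if records < nums:
    nums = nums * (factor // 8)
    size = out // 1

9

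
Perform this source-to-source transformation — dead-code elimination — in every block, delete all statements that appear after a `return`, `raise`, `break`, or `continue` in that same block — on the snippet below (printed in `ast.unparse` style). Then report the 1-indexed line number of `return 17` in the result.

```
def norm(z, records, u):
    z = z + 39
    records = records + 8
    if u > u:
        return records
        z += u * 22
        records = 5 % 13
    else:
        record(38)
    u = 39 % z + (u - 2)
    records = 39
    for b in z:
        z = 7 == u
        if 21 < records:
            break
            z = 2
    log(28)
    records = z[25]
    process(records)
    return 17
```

17

Transformed code:
def norm(z, records, u):
    z = z + 39
    records = records + 8
    if u > u:
        return records
    else:
        record(38)
    u = 39 % z + (u - 2)
    records = 39
    for b in z:
        z = 7 == u
        if 21 < records:
            break
    log(28)
    records = z[25]
    process(records)
    return 17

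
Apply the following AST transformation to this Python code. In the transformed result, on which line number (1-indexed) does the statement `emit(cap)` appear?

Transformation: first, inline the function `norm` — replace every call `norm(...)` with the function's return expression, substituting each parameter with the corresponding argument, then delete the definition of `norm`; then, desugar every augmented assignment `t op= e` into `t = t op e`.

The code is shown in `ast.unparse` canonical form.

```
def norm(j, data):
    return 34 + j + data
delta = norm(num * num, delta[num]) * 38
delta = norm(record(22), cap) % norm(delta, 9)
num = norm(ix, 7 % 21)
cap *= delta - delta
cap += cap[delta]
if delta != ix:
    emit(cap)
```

7

Transformed code:
delta = (34 + num * num + delta[num]) * 38
delta = (34 + record(22) + cap) % (34 + delta + 9)
num = 34 + ix + 7 % 21
cap = cap * (delta - delta)
cap = cap + cap[delta]
if delta != ix:
    emit(cap)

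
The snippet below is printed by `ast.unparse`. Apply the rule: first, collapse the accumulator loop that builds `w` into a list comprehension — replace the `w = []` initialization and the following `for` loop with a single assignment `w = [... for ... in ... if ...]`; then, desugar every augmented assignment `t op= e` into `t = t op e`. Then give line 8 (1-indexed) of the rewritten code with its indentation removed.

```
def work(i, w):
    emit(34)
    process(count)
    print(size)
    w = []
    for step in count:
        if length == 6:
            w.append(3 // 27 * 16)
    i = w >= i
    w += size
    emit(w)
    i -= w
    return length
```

Transformed code:
def work(i, w):
    emit(34)
    process(count)
    print(size)
    w = [3 // 27 * 16 for step in count if length == 6]
    i = w >= i
    w = w + size
    emit(w)
    i = i - w
    return length

emit(w)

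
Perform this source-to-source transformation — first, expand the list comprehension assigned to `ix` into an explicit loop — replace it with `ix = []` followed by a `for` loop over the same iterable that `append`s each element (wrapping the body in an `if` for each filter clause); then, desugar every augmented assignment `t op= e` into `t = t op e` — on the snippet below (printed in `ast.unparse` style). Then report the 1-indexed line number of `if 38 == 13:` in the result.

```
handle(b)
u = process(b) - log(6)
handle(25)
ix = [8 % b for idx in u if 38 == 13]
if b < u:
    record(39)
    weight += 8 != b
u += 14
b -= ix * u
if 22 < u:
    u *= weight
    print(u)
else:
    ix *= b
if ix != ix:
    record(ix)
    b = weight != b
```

6

Transformed code:
handle(b)
u = process(b) - log(6)
handle(25)
ix = []
for idx in u:
    if 38 == 13:
        ix.append(8 % b)
if b < u:
    record(39)
    weight = weight + (8 != b)
u = u + 14
b = b - ix * u
if 22 < u:
    u = u * weight
    print(u)
else:
    ix = ix * b
if ix != ix:
    record(ix)
    b = weight != b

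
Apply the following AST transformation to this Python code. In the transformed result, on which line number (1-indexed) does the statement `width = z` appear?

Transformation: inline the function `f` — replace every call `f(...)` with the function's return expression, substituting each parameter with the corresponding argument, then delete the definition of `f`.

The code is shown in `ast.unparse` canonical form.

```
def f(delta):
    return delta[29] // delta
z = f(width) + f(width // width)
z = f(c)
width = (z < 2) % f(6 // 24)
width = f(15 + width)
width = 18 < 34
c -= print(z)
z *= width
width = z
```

8

Transformed code:
z = width[29] // width + (width // width)[29] // (width // width)
z = c[29] // c
width = (z < 2) % ((6 // 24)[29] // (6 // 24))
width = (15 + width)[29] // (15 + width)
width = 18 < 34
c -= print(z)
z *= width
width = z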